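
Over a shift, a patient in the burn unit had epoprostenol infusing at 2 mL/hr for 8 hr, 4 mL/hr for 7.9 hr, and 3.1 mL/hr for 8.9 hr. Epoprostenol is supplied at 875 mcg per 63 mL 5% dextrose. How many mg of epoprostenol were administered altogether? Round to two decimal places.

1.04 mg

Concentration = 875 mcg ÷ 63 mL = 13.88889 mcg/mL
Stage 1: 2 mL/hr × 8 hr = 16 mL → 16 mL × 13.88889 mcg/mL = 222.2222 mcg
Stage 2: 4 mL/hr × 7.9 hr = 31.6 mL → 31.6 mL × 13.88889 mcg/mL = 438.8889 mcg
Stage 3: 3.1 mL/hr × 8.9 hr = 27.59 mL → 27.59 mL × 13.88889 mcg/mL = 383.1944 mcg
Total = 222.2222 + 438.8889 + 383.1944 = 1044.306 mcg = 1.044306 mg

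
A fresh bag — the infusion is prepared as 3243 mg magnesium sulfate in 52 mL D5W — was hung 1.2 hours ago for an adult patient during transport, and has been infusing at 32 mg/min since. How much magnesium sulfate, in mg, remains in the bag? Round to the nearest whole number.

939 mg

32 mg/min × 60 min/hr = 1920 mg/hr
Concentration = 3243 mg ÷ 52 mL = 62.36538 mg/mL
Rate = 1920 mg/hr ÷ 62.36538 mg/mL = 30.78631 mL/hr
Volume infused = 30.78631 mL/hr × 1.2 hr = 36.94357 mL
Volume remaining = 52 − 36.94357 = 15.05643 mL
Drug remaining = 15.05643 mL × 62.36538 mg/mL = 939 mg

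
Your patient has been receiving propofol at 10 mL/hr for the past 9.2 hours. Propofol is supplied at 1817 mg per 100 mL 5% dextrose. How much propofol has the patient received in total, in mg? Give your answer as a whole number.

Concentration = 1817 mg ÷ 100 mL = 18.17 mg/mL = 18170 mcg/mL
Drug rate = 10 mL/hr × 18170 mcg/mL = 181700 mcg/hr
Total = 181700 mcg/hr × 9.2 hr = 1671640 mcg = 1671.64 mg

1672 mg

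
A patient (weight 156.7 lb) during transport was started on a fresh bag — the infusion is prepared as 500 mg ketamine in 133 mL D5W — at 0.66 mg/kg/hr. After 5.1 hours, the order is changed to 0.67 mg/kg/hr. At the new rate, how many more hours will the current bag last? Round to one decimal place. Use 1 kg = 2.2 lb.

5.5 hours

Initial rate:
Weight = 156.7 lb ÷ 2.2 lb/kg = 71.22727 kg
Dose = 0.66 mg/kg/hr × 71.22727 kg = 47.01 mg/hr
Concentration = 500 mg ÷ 133 mL = 3.759398 mg/mL
Rate = 47.01 mg/hr ÷ 3.759398 mg/mL = 12.50466 mL/hr
Volume infused so far = 12.50466 mL/hr × 5.1 hr = 63.77377 mL
Volume remaining = 133 − 63.77377 = 69.22623 mL
New rate:
Dose = 0.67 mg/kg/hr × 71.22727 kg = 47.72227 mg/hr
Rate = 47.72227 mg/hr ÷ 3.759398 mg/mL = 12.69412 mL/hr
Time remaining = 69.22623 mL ÷ 12.69412 mL/hr = 5.453407 hr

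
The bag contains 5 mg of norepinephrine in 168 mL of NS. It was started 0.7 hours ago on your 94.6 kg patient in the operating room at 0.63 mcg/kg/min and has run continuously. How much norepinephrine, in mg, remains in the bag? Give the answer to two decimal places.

Dose = 0.63 mcg/kg/min × 94.6 kg = 59.598 mcg/min
59.598 mcg/min × 60 min/hr = 3575.88 mcg/hr
Concentration = 5 mg ÷ 168 mL = 0.0297619 mg/mL = 29.7619 mcg/mL
Rate = 3575.88 mcg/hr ÷ 29.7619 mcg/mL = 120.1496 mL/hr
Volume infused = 120.1496 mL/hr × 0.7 hr = 84.1047 mL
Volume remaining = 168 − 84.1047 = 83.8953 mL
Drug remaining = 83.8953 mL × 29.7619 mcg/mL = 2496.884 mcg = 2.496884 mg

2.50 mg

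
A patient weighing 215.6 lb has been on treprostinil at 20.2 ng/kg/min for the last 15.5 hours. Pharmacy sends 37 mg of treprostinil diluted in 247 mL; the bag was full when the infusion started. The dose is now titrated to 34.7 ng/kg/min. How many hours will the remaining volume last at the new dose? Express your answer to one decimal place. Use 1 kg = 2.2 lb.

172.3 hours

Initial rate:
Weight = 215.6 lb ÷ 2.2 lb/kg = 98 kg
Dose = 20.2 ng/kg/min × 98 kg = 1979.6 ng/min
1979.6 ng/min × 60 min/hr = 118776 ng/hr
Concentration = 37 mg ÷ 247 mL = 0.1497976 mg/mL = 149797.6 ng/mL
Rate = 118776 ng/hr ÷ 149797.6 ng/mL = 0.7929101 mL/hr
Volume infused so far = 0.7929101 mL/hr × 15.5 hr = 12.29011 mL
Volume remaining = 247 − 12.29011 = 234.7099 mL
New rate:
Dose = 34.7 ng/kg/min × 98 kg = 3400.6 ng/min
3400.6 ng/min × 60 min/hr = 204036 ng/hr
Rate = 204036 ng/hr ÷ 149797.6 ng/mL = 1.362078 mL/hr
Time remaining = 234.7099 mL ÷ 1.362078 mL/hr = 172.3175 hr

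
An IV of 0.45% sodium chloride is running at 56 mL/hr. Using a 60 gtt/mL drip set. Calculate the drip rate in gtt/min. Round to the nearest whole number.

56 gtt/min

56 mL/hr ÷ 60 min/hr = 0.9333333 mL/min
0.9333333 mL/min × 60 gtt/mL = 56 gtt/min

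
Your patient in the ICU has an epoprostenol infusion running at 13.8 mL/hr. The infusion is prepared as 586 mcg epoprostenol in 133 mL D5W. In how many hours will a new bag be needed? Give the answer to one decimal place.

Duration = 133 mL ÷ 13.8 mL/hr = 9.637681 hr

9.6 hours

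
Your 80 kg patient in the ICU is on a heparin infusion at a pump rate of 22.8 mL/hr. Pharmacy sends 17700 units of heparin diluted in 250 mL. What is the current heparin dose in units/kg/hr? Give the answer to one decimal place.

20.2 units/kg/hr

Concentration = 17700 units ÷ 250 mL = 70.8 units/mL
Drug rate = 22.8 mL/hr × 70.8 units/mL = 1614.24 units/hr
1614.24 units/hr ÷ 80 kg = 20.178 units/kg/hr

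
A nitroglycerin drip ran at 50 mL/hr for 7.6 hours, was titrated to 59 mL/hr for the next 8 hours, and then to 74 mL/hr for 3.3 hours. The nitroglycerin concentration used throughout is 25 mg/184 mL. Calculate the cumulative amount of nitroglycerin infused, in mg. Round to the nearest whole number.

Concentration = 25 mg ÷ 184 mL = 0.1358696 mg/mL
Stage 1: 50 mL/hr × 7.6 hr = 380 mL → 380 mL × 0.1358696 mg/mL = 51.63043 mg
Stage 2: 59 mL/hr × 8 hr = 472 mL → 472 mL × 0.1358696 mg/mL = 64.13043 mg
Stage 3: 74 mL/hr × 3.3 hr = 244.2 mL → 244.2 mL × 0.1358696 mg/mL = 33.17935 mg
Total = 51.63043 + 64.13043 + 33.17935 = 148.9402 mg

149 mg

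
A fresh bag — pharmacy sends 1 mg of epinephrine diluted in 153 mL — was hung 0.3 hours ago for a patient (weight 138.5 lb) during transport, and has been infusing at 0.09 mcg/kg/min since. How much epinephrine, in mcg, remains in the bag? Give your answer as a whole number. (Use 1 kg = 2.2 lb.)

898 mcg

Weight = 138.5 lb ÷ 2.2 lb/kg = 62.95455 kg
Dose = 0.09 mcg/kg/min × 62.95455 kg = 5.665909 mcg/min
5.665909 mcg/min × 60 min/hr = 339.9545 mcg/hr
Concentration = 1 mg ÷ 153 mL = 0.006535948 mg/mL = 6.535948 mcg/mL
Rate = 339.9545 mcg/hr ÷ 6.535948 mcg/mL = 52.01305 mL/hr
Volume infused = 52.01305 mL/hr × 0.3 hr = 15.60391 mL
Volume remaining = 153 − 15.60391 = 137.3961 mL
Drug remaining = 137.3961 mL × 6.535948 mcg/mL = 898.0136 mcg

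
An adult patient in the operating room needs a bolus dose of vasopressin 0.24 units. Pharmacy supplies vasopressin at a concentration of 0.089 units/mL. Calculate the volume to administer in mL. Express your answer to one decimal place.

Volume = 0.24 units ÷ 0.089 units/mL = 2.696629 mL

2.7 mL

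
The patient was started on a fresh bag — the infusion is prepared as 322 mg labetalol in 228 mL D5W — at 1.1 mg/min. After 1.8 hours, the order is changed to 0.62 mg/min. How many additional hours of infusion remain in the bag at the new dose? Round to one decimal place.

Initial rate:
1.1 mg/min × 60 min/hr = 66 mg/hr
Concentration = 322 mg ÷ 228 mL = 1.412281 mg/mL
Rate = 66 mg/hr ÷ 1.412281 mg/mL = 46.73292 mL/hr
Volume infused so far = 46.73292 mL/hr × 1.8 hr = 84.11925 mL
Volume remaining = 228 − 84.11925 = 143.8807 mL
New rate:
0.62 mg/min × 60 min/hr = 37.2 mg/hr
Rate = 37.2 mg/hr ÷ 1.412281 mg/mL = 26.34037 mL/hr
Time remaining = 143.8807 mL ÷ 26.34037 mL/hr = 5.462366 hr

5.5 hours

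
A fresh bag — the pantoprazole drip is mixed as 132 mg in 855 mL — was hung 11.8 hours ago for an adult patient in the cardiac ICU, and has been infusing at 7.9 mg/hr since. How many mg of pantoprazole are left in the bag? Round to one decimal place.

38.8 mg

Concentration = 132 mg ÷ 855 mL = 0.154386 mg/mL
Rate = 7.9 mg/hr ÷ 0.154386 mg/mL = 51.17045 mL/hr
Volume infused = 51.17045 mL/hr × 11.8 hr = 603.8114 mL
Volume remaining = 855 − 603.8114 = 251.1886 mL
Drug remaining = 251.1886 mL × 0.154386 mg/mL = 38.78 mg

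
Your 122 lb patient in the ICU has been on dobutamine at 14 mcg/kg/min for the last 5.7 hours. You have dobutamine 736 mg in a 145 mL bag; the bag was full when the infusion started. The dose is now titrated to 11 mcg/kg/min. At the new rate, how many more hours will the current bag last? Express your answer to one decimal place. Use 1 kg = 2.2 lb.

Initial rate:
Weight = 122 lb ÷ 2.2 lb/kg = 55.45455 kg
Dose = 14 mcg/kg/min × 55.45455 kg = 776.3636 mcg/min
776.3636 mcg/min × 60 min/hr = 46581.82 mcg/hr
Concentration = 736 mg ÷ 145 mL = 5.075862 mg/mL = 5075.862 mcg/mL
Rate = 46581.82 mcg/hr ÷ 5075.862 mcg/mL = 9.177125 mL/hr
Volume infused so far = 9.177125 mL/hr × 5.7 hr = 52.30961 mL
Volume remaining = 145 − 52.30961 = 92.69039 mL
New rate:
Dose = 11 mcg/kg/min × 55.45455 kg = 610 mcg/min
610 mcg/min × 60 min/hr = 36600 mcg/hr
Rate = 36600 mcg/hr ÷ 5075.862 mcg/mL = 7.210598 mL/hr
Time remaining = 92.69039 mL ÷ 7.210598 mL/hr = 12.85474 hr

12.9 hours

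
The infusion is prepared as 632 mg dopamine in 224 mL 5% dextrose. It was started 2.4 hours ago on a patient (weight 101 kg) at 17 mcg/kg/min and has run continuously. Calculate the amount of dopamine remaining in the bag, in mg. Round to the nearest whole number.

Dose = 17 mcg/kg/min × 101 kg = 1717 mcg/min
1717 mcg/min × 60 min/hr = 103020 mcg/hr
Concentration = 632 mg ÷ 224 mL = 2.821429 mg/mL = 2821.429 mcg/mL
Rate = 103020 mcg/hr ÷ 2821.429 mcg/mL = 36.51342 mL/hr
Volume infused = 36.51342 mL/hr × 2.4 hr = 87.6322 mL
Volume remaining = 224 − 87.6322 = 136.3678 mL
Drug remaining = 136.3678 mL × 2821.429 mcg/mL = 384752 mcg = 384.752 mg

385 mg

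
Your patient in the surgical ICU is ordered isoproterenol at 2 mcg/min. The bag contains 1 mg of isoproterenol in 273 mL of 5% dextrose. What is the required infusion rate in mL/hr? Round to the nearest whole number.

33 mL/hr

2 mcg/min × 60 min/hr = 120 mcg/hr
Concentration = 1 mg ÷ 273 mL = 0.003663004 mg/mL = 3.663004 mcg/mL
Rate = 120 mcg/hr ÷ 3.663004 mcg/mL = 32.76 mL/hr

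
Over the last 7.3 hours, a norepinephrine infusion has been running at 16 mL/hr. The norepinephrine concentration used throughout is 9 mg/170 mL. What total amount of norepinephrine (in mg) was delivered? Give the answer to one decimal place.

6.2 mg

Concentration = 9 mg ÷ 170 mL = 0.05294118 mg/mL = 52.94118 mcg/mL
Drug rate = 16 mL/hr × 52.94118 mcg/mL = 847.0588 mcg/hr
Total = 847.0588 mcg/hr × 7.3 hr = 6183.529 mcg = 6.183529 mg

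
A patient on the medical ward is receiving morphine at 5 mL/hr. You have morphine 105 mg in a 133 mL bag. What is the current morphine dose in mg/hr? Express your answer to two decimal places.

3.95 mg/hr

Concentration = 105 mg ÷ 133 mL = 0.7894737 mg/mL
Drug rate = 5 mL/hr × 0.7894737 mg/mL = 3.947368 mg/hr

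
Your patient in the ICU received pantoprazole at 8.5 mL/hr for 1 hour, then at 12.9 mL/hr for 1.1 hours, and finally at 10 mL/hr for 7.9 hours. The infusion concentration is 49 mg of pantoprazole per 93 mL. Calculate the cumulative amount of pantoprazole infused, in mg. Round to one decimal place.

Concentration = 49 mg ÷ 93 mL = 0.5268817 mg/mL
Stage 1: 8.5 mL/hr × 1 hr = 8.5 mL → 8.5 mL × 0.5268817 mg/mL = 4.478495 mg
Stage 2: 12.9 mL/hr × 1.1 hr = 14.19 mL → 14.19 mL × 0.5268817 mg/mL = 7.476452 mg
Stage 3: 10 mL/hr × 7.9 hr = 79 mL → 79 mL × 0.5268817 mg/mL = 41.62366 mg
Total = 4.478495 + 7.476452 + 41.62366 = 53.5786 mg

53.6 mg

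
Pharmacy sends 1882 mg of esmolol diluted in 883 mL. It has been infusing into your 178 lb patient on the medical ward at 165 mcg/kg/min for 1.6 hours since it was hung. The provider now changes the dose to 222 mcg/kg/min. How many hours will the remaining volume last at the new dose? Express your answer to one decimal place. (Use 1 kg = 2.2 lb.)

Initial rate:
Weight = 178 lb ÷ 2.2 lb/kg = 80.90909 kg
Dose = 165 mcg/kg/min × 80.90909 kg = 13350 mcg/min
13350 mcg/min × 60 min/hr = 801000 mcg/hr
Concentration = 1882 mg ÷ 883 mL = 2.13137 mg/mL = 2131.37 mcg/mL
Rate = 801000 mcg/hr ÷ 2131.37 mcg/mL = 375.8146 mL/hr
Volume infused so far = 375.8146 mL/hr × 1.6 hr = 601.3033 mL
Volume remaining = 883 − 601.3033 = 281.6967 mL
New rate:
Dose = 222 mcg/kg/min × 80.90909 kg = 17961.82 mcg/min
17961.82 mcg/min × 60 min/hr = 1077709 mcg/hr
Rate = 1077709 mcg/hr ÷ 2131.37 mcg/mL = 505.6414 mL/hr
Time remaining = 281.6967 mL ÷ 505.6414 mL/hr = 0.5571077 hr

0.6 hours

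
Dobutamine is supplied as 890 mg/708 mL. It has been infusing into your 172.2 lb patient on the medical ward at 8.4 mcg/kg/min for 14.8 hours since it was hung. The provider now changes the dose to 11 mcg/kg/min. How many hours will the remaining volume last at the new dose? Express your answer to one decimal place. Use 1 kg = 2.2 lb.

5.9 hours

Initial rate:
Weight = 172.2 lb ÷ 2.2 lb/kg = 78.27273 kg
Dose = 8.4 mcg/kg/min × 78.27273 kg = 657.4909 mcg/min
657.4909 mcg/min × 60 min/hr = 39449.45 mcg/hr
Concentration = 890 mg ÷ 708 mL = 1.257062 mg/mL = 1257.062 mcg/mL
Rate = 39449.45 mcg/hr ÷ 1257.062 mcg/mL = 31.38226 mL/hr
Volume infused so far = 31.38226 mL/hr × 14.8 hr = 464.4575 mL
Volume remaining = 708 − 464.4575 = 243.5425 mL
New rate:
Dose = 11 mcg/kg/min × 78.27273 kg = 861 mcg/min
861 mcg/min × 60 min/hr = 51660 mcg/hr
Rate = 51660 mcg/hr ÷ 1257.062 mcg/mL = 41.09582 mL/hr
Time remaining = 243.5425 mL ÷ 41.09582 mL/hr = 5.926211 hr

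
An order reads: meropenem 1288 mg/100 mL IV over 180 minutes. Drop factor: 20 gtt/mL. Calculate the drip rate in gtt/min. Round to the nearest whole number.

100 mL ÷ (180 min) = 0.5555556 mL/min
0.5555556 mL/min × 20 gtt/mL = 11.11111 gtt/min

11 gtt/min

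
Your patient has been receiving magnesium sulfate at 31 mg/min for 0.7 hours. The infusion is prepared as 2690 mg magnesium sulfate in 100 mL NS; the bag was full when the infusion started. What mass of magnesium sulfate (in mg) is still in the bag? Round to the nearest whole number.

31 mg/min × 60 min/hr = 1860 mg/hr
Concentration = 2690 mg ÷ 100 mL = 26.9 mg/mL
Rate = 1860 mg/hr ÷ 26.9 mg/mL = 69.14498 mL/hr
Volume infused = 69.14498 mL/hr × 0.7 hr = 48.40149 mL
Volume remaining = 100 − 48.40149 = 51.59851 mL
Drug remaining = 51.59851 mL × 26.9 mg/mL = 1388 mg

1388 mg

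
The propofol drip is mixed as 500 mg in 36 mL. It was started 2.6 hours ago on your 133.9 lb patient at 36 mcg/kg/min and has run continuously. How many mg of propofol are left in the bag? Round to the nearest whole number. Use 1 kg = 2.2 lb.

Weight = 133.9 lb ÷ 2.2 lb/kg = 60.86364 kg
Dose = 36 mcg/kg/min × 60.86364 kg = 2191.091 mcg/min
2191.091 mcg/min × 60 min/hr = 131465.5 mcg/hr
Concentration = 500 mg ÷ 36 mL = 13.88889 mg/mL = 13888.89 mcg/mL
Rate = 131465.5 mcg/hr ÷ 13888.89 mcg/mL = 9.465513 mL/hr
Volume infused = 9.465513 mL/hr × 2.6 hr = 24.61033 mL
Volume remaining = 36 − 24.61033 = 11.38967 mL
Drug remaining = 11.38967 mL × 13888.89 mcg/mL = 158189.8 mcg = 158.1898 mg

158 mg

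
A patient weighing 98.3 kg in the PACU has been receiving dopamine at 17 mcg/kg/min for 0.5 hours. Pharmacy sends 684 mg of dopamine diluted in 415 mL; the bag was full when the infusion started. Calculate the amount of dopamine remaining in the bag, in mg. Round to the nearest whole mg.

634 mg

Dose = 17 mcg/kg/min × 98.3 kg = 1671.1 mcg/min
1671.1 mcg/min × 60 min/hr = 100266 mcg/hr
Concentration = 684 mg ÷ 415 mL = 1.648193 mg/mL = 1648.193 mcg/mL
Rate = 100266 mcg/hr ÷ 1648.193 mcg/mL = 60.8339 mL/hr
Volume infused = 60.8339 mL/hr × 0.5 hr = 30.41695 mL
Volume remaining = 415 − 30.41695 = 384.583 mL
Drug remaining = 384.583 mL × 1648.193 mcg/mL = 633867 mcg = 633.867 mg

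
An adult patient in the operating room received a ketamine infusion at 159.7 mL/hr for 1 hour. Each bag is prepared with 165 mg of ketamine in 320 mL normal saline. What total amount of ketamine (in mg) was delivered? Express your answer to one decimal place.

82.3 mg

Concentration = 165 mg ÷ 320 mL = 0.515625 mg/mL
Drug rate = 159.7 mL/hr × 0.515625 mg/mL = 82.34531 mg/hr
Total = 82.34531 mg/hr × 1 hr = 82.34531 mg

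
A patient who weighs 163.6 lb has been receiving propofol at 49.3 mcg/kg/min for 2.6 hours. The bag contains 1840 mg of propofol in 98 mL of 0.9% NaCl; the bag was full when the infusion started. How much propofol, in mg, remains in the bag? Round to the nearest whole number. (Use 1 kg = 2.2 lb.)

1268 mg

Weight = 163.6 lb ÷ 2.2 lb/kg = 74.36364 kg
Dose = 49.3 mcg/kg/min × 74.36364 kg = 3666.127 mcg/min
3666.127 mcg/min × 60 min/hr = 219967.6 mcg/hr
Concentration = 1840 mg ÷ 98 mL = 18.77551 mg/mL = 18775.51 mcg/mL
Rate = 219967.6 mcg/hr ÷ 18775.51 mcg/mL = 11.71567 mL/hr
Volume infused = 11.71567 mL/hr × 2.6 hr = 30.46074 mL
Volume remaining = 98 − 30.46074 = 67.53926 mL
Drug remaining = 67.53926 mL × 18775.51 mcg/mL = 1268084 mcg = 1268.084 mg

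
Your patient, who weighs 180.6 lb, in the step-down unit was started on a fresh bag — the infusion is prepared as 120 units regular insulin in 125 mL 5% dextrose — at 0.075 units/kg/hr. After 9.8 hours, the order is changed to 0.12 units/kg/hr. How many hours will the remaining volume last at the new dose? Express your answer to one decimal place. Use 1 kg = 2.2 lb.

6.1 hours

Initial rate:
Weight = 180.6 lb ÷ 2.2 lb/kg = 82.09091 kg
Dose = 0.075 units/kg/hr × 82.09091 kg = 6.156818 units/hr
Concentration = 120 units ÷ 125 mL = 0.96 units/mL
Rate = 6.156818 units/hr ÷ 0.96 units/mL = 6.413352 mL/hr
Volume infused so far = 6.413352 mL/hr × 9.8 hr = 62.85085 mL
Volume remaining = 125 − 62.85085 = 62.14915 mL
New rate:
Dose = 0.12 units/kg/hr × 82.09091 kg = 9.850909 units/hr
Rate = 9.850909 units/hr ÷ 0.96 units/mL = 10.26136 mL/hr
Time remaining = 62.14915 mL ÷ 10.26136 mL/hr = 6.056617 hr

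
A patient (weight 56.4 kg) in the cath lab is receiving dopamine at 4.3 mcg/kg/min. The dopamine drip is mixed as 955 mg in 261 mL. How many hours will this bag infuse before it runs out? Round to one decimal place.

65.6 hours

Dose = 4.3 mcg/kg/min × 56.4 kg = 242.52 mcg/min
242.52 mcg/min × 60 min/hr = 14551.2 mcg/hr
Concentration = 955 mg ÷ 261 mL = 3.659004 mg/mL = 3659.004 mcg/mL
Rate = 14551.2 mcg/hr ÷ 3659.004 mcg/mL = 3.97682 mL/hr
Duration = 261 mL ÷ 3.97682 mL/hr = 65.63033 hr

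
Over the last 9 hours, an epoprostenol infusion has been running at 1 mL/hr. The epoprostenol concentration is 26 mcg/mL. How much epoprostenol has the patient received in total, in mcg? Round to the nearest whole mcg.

234 mcg

Concentration = 26 mcg/mL = 26000 ng/mL
Drug rate = 1 mL/hr × 26000 ng/mL = 26000 ng/hr
Total = 26000 ng/hr × 9 hr = 234000 ng = 234 mcg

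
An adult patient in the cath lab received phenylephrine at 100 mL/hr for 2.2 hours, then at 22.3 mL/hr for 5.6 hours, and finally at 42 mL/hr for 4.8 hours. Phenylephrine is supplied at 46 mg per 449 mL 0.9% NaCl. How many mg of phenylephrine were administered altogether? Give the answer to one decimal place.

Concentration = 46 mg ÷ 449 mL = 0.1024499 mg/mL
Stage 1: 100 mL/hr × 2.2 hr = 220 mL → 220 mL × 0.1024499 mg/mL = 22.53898 mg
Stage 2: 22.3 mL/hr × 5.6 hr = 124.88 mL → 124.88 mL × 0.1024499 mg/mL = 12.79394 mg
Stage 3: 42 mL/hr × 4.8 hr = 201.6 mL → 201.6 mL × 0.1024499 mg/mL = 20.6539 mg
Total = 22.53898 + 12.79394 + 20.6539 = 55.98682 mg

56.0 mg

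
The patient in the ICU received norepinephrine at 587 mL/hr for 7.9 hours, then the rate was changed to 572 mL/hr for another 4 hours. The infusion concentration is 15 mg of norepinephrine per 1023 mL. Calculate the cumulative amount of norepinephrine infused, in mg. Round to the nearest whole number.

102 mg

Concentration = 15 mg ÷ 1023 mL = 0.01466276 mg/mL
Stage 1: 587 mL/hr × 7.9 hr = 4637.3 mL → 4637.3 mL × 0.01466276 mg/mL = 67.9956 mg
Stage 2: 572 mL/hr × 4 hr = 2288 mL → 2288 mL × 0.01466276 mg/mL = 33.54839 mg
Total = 67.9956 + 33.54839 = 101.544 mg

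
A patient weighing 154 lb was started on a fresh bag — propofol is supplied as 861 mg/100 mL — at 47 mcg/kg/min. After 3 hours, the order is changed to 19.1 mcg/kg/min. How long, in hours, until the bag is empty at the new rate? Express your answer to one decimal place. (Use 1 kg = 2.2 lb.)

3.4 hours

Initial rate:
Weight = 154 lb ÷ 2.2 lb/kg = 70 kg
Dose = 47 mcg/kg/min × 70 kg = 3290 mcg/min
3290 mcg/min × 60 min/hr = 197400 mcg/hr
Concentration = 861 mg ÷ 100 mL = 8.61 mg/mL = 8610 mcg/mL
Rate = 197400 mcg/hr ÷ 8610 mcg/mL = 22.92683 mL/hr
Volume infused so far = 22.92683 mL/hr × 3 hr = 68.78049 mL
Volume remaining = 100 − 68.78049 = 31.21951 mL
New rate:
Dose = 19.1 mcg/kg/min × 70 kg = 1337 mcg/min
1337 mcg/min × 60 min/hr = 80220 mcg/hr
Rate = 80220 mcg/hr ÷ 8610 mcg/mL = 9.317073 mL/hr
Time remaining = 31.21951 mL ÷ 9.317073 mL/hr = 3.350785 hr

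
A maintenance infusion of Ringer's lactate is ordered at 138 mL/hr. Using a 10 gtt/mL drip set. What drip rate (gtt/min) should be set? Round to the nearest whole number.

138 mL/hr ÷ 60 min/hr = 2.3 mL/min
2.3 mL/min × 10 gtt/mL = 23 gtt/min

23 gtt/min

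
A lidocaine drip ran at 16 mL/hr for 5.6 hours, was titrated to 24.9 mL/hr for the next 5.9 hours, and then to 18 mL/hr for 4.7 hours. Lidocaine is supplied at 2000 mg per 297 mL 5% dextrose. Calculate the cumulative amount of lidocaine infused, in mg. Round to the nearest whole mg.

Concentration = 2000 mg ÷ 297 mL = 6.734007 mg/mL
Stage 1: 16 mL/hr × 5.6 hr = 89.6 mL → 89.6 mL × 6.734007 mg/mL = 603.367 mg
Stage 2: 24.9 mL/hr × 5.9 hr = 146.91 mL → 146.91 mL × 6.734007 mg/mL = 989.2929 mg
Stage 3: 18 mL/hr × 4.7 hr = 84.6 mL → 84.6 mL × 6.734007 mg/mL = 569.697 mg
Total = 603.367 + 989.2929 + 569.697 = 2162.357 mg

2162 mg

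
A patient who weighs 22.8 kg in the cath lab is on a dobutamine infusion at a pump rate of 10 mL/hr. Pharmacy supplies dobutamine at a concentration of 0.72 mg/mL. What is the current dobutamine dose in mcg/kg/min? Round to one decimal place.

Concentration = 0.72 mg/mL = 720 mcg/mL
Drug rate = 10 mL/hr × 720 mcg/mL = 7200 mcg/hr
7200 mcg/hr ÷ 60 min/hr = 120 mcg/min
120 mcg/min ÷ 22.8 kg = 5.263158 mcg/kg/min

5.3 mcg/kg/min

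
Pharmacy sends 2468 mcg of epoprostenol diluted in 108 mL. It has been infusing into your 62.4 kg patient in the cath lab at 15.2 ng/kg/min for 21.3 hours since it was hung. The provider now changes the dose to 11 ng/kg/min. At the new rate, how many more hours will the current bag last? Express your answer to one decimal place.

Initial rate:
Dose = 15.2 ng/kg/min × 62.4 kg = 948.48 ng/min
948.48 ng/min × 60 min/hr = 56908.8 ng/hr
Concentration = 2468 mcg ÷ 108 mL = 22.85185 mcg/mL = 22851.85 ng/mL
Rate = 56908.8 ng/hr ÷ 22851.85 ng/mL = 2.490336 mL/hr
Volume infused so far = 2.490336 mL/hr × 21.3 hr = 53.04417 mL
Volume remaining = 108 − 53.04417 = 54.95583 mL
New rate:
Dose = 11 ng/kg/min × 62.4 kg = 686.4 ng/min
686.4 ng/min × 60 min/hr = 41184 ng/hr
Rate = 41184 ng/hr ÷ 22851.85 ng/mL = 1.802217 mL/hr
Time remaining = 54.95583 mL ÷ 1.802217 mL/hr = 30.49346 hr

30.5 hours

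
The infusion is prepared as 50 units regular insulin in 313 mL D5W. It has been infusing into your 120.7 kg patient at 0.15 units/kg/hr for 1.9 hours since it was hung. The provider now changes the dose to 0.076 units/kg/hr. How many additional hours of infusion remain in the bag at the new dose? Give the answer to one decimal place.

1.7 hours

Initial rate:
Dose = 0.15 units/kg/hr × 120.7 kg = 18.105 units/hr
Concentration = 50 units ÷ 313 mL = 0.1597444 units/mL
Rate = 18.105 units/hr ÷ 0.1597444 units/mL = 113.3373 mL/hr
Volume infused so far = 113.3373 mL/hr × 1.9 hr = 215.3409 mL
Volume remaining = 313 − 215.3409 = 97.65913 mL
New rate:
Dose = 0.076 units/kg/hr × 120.7 kg = 9.1732 units/hr
Rate = 9.1732 units/hr ÷ 0.1597444 units/mL = 57.42423 mL/hr
Time remaining = 97.65913 mL ÷ 57.42423 mL/hr = 1.700661 hr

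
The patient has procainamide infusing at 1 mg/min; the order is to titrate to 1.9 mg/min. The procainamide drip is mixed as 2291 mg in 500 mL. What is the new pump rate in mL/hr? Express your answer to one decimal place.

1.9 mg/min × 60 min/hr = 114 mg/hr
Concentration = 2291 mg ÷ 500 mL = 4.582 mg/mL
Rate = 114 mg/hr ÷ 4.582 mg/mL = 24.87997 mL/hr

24.9 mL/hr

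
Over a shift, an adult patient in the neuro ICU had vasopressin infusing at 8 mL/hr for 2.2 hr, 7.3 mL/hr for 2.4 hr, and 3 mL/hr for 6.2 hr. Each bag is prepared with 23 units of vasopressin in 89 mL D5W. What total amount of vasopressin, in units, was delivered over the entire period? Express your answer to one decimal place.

Concentration = 23 units ÷ 89 mL = 0.258427 units/mL
Stage 1: 8 mL/hr × 2.2 hr = 17.6 mL → 17.6 mL × 0.258427 units/mL = 4.548315 units
Stage 2: 7.3 mL/hr × 2.4 hr = 17.52 mL → 17.52 mL × 0.258427 units/mL = 4.52764 units
Stage 3: 3 mL/hr × 6.2 hr = 18.6 mL → 18.6 mL × 0.258427 units/mL = 4.806742 units
Total = 4.548315 + 4.52764 + 4.806742 = 13.8827 units

13.9 units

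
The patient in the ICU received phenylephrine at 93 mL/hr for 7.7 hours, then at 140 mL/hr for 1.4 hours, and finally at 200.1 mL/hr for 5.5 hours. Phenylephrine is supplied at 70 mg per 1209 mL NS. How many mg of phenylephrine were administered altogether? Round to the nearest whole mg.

117 mg

Concentration = 70 mg ÷ 1209 mL = 0.05789909 mg/mL
Stage 1: 93 mL/hr × 7.7 hr = 716.1 mL → 716.1 mL × 0.05789909 mg/mL = 41.46154 mg
Stage 2: 140 mL/hr × 1.4 hr = 196 mL → 196 mL × 0.05789909 mg/mL = 11.34822 mg
Stage 3: 200.1 mL/hr × 5.5 hr = 1100.55 mL → 1100.55 mL × 0.05789909 mg/mL = 63.72084 mg
Total = 41.46154 + 11.34822 + 63.72084 = 116.5306 mg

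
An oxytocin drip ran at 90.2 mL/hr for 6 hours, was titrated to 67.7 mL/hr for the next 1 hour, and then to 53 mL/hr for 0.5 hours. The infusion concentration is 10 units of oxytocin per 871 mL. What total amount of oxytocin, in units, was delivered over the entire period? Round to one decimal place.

7.3 units

Concentration = 10 units ÷ 871 mL = 0.01148106 units/mL
Stage 1: 90.2 mL/hr × 6 hr = 541.2 mL → 541.2 mL × 0.01148106 units/mL = 6.213548 units
Stage 2: 67.7 mL/hr × 1 hr = 67.7 mL → 67.7 mL × 0.01148106 units/mL = 0.7772675 units
Stage 3: 53 mL/hr × 0.5 hr = 26.5 mL → 26.5 mL × 0.01148106 units/mL = 0.304248 units
Total = 6.213548 + 0.7772675 + 0.304248 = 7.295063 units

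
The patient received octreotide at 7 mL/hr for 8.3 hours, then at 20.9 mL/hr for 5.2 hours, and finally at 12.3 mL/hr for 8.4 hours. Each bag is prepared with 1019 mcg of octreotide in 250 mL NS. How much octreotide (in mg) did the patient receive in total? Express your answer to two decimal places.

Concentration = 1019 mcg ÷ 250 mL = 4.076 mcg/mL
Stage 1: 7 mL/hr × 8.3 hr = 58.1 mL → 58.1 mL × 4.076 mcg/mL = 236.8156 mcg
Stage 2: 20.9 mL/hr × 5.2 hr = 108.68 mL → 108.68 mL × 4.076 mcg/mL = 442.9797 mcg
Stage 3: 12.3 mL/hr × 8.4 hr = 103.32 mL → 103.32 mL × 4.076 mcg/mL = 421.1323 mcg
Total = 236.8156 + 442.9797 + 421.1323 = 1100.928 mcg = 1.100928 mg

1.10 mg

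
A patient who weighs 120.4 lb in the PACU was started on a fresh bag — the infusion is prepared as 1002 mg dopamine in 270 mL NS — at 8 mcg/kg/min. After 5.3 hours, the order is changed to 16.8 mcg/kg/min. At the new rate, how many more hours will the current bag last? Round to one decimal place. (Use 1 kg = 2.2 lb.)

Initial rate:
Weight = 120.4 lb ÷ 2.2 lb/kg = 54.72727 kg
Dose = 8 mcg/kg/min × 54.72727 kg = 437.8182 mcg/min
437.8182 mcg/min × 60 min/hr = 26269.09 mcg/hr
Concentration = 1002 mg ÷ 270 mL = 3.711111 mg/mL = 3711.111 mcg/mL
Rate = 26269.09 mcg/hr ÷ 3711.111 mcg/mL = 7.078498 mL/hr
Volume infused so far = 7.078498 mL/hr × 5.3 hr = 37.51604 mL
Volume remaining = 270 − 37.51604 = 232.484 mL
New rate:
Dose = 16.8 mcg/kg/min × 54.72727 kg = 919.4182 mcg/min
919.4182 mcg/min × 60 min/hr = 55165.09 mcg/hr
Rate = 55165.09 mcg/hr ÷ 3711.111 mcg/mL = 14.86484 mL/hr
Time remaining = 232.484 mL ÷ 14.86484 mL/hr = 15.63985 hr

15.6 hours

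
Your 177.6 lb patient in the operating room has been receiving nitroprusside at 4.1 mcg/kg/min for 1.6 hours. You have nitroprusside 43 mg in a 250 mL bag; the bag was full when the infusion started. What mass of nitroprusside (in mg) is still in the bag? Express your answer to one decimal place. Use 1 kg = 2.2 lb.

Weight = 177.6 lb ÷ 2.2 lb/kg = 80.72727 kg
Dose = 4.1 mcg/kg/min × 80.72727 kg = 330.9818 mcg/min
330.9818 mcg/min × 60 min/hr = 19858.91 mcg/hr
Concentration = 43 mg ÷ 250 mL = 0.172 mg/mL = 172 mcg/mL
Rate = 19858.91 mcg/hr ÷ 172 mcg/mL = 115.4588 mL/hr
Volume infused = 115.4588 mL/hr × 1.6 hr = 184.734 mL
Volume remaining = 250 − 184.734 = 65.26596 mL
Drug remaining = 65.26596 mL × 172 mcg/mL = 11225.75 mcg = 11.22575 mg

11.2 mg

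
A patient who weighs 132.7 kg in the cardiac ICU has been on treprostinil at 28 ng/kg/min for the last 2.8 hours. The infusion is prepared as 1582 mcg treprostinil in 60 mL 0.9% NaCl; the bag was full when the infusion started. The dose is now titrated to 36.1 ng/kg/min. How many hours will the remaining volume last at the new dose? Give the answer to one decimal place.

Initial rate:
Dose = 28 ng/kg/min × 132.7 kg = 3715.6 ng/min
3715.6 ng/min × 60 min/hr = 222936 ng/hr
Concentration = 1582 mcg ÷ 60 mL = 26.36667 mcg/mL = 26366.67 ng/mL
Rate = 222936 ng/hr ÷ 26366.67 ng/mL = 8.455221 mL/hr
Volume infused so far = 8.455221 mL/hr × 2.8 hr = 23.67462 mL
Volume remaining = 60 − 23.67462 = 36.32538 mL
New rate:
Dose = 36.1 ng/kg/min × 132.7 kg = 4790.47 ng/min
4790.47 ng/min × 60 min/hr = 287428.2 ng/hr
Rate = 287428.2 ng/hr ÷ 26366.67 ng/mL = 10.9012 mL/hr
Time remaining = 36.32538 mL ÷ 10.9012 mL/hr = 3.332238 hr

3.3 hours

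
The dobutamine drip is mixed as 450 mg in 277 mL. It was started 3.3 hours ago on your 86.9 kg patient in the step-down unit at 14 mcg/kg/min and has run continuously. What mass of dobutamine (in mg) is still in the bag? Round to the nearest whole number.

Dose = 14 mcg/kg/min × 86.9 kg = 1216.6 mcg/min
1216.6 mcg/min × 60 min/hr = 72996 mcg/hr
Concentration = 450 mg ÷ 277 mL = 1.624549 mg/mL = 1624.549 mcg/mL
Rate = 72996 mcg/hr ÷ 1624.549 mcg/mL = 44.93309 mL/hr
Volume infused = 44.93309 mL/hr × 3.3 hr = 148.2792 mL
Volume remaining = 277 − 148.2792 = 128.7208 mL
Drug remaining = 128.7208 mL × 1624.549 mcg/mL = 209113.2 mcg = 209.1132 mg

209 mg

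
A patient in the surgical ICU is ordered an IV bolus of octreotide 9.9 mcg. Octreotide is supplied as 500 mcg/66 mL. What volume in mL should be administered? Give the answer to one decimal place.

Concentration = 500 mcg ÷ 66 mL = 7.575758 mcg/mL
Volume = 9.9 mcg ÷ 7.575758 mcg/mL = 1.3068 mL

1.3 mL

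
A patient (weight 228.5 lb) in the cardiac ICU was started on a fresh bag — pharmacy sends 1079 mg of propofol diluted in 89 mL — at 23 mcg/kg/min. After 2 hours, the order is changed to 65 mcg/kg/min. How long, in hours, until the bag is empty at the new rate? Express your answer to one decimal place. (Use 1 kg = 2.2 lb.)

Initial rate:
Weight = 228.5 lb ÷ 2.2 lb/kg = 103.8636 kg
Dose = 23 mcg/kg/min × 103.8636 kg = 2388.864 mcg/min
2388.864 mcg/min × 60 min/hr = 143331.8 mcg/hr
Concentration = 1079 mg ÷ 89 mL = 12.1236 mg/mL = 12123.6 mcg/mL
Rate = 143331.8 mcg/hr ÷ 12123.6 mcg/mL = 11.82255 mL/hr
Volume infused so far = 11.82255 mL/hr × 2 hr = 23.6451 mL
Volume remaining = 89 − 23.6451 = 65.3549 mL
New rate:
Dose = 65 mcg/kg/min × 103.8636 kg = 6751.136 mcg/min
6751.136 mcg/min × 60 min/hr = 405068.2 mcg/hr
Rate = 405068.2 mcg/hr ÷ 12123.6 mcg/mL = 33.41156 mL/hr
Time remaining = 65.3549 mL ÷ 33.41156 mL/hr = 1.956057 hr

2.0 hours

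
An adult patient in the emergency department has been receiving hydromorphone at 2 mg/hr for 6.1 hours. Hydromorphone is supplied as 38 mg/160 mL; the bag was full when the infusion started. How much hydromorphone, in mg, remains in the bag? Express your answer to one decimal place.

25.8 mg

Concentration = 38 mg ÷ 160 mL = 0.2375 mg/mL
Rate = 2 mg/hr ÷ 0.2375 mg/mL = 8.421053 mL/hr
Volume infused = 8.421053 mL/hr × 6.1 hr = 51.36842 mL
Volume remaining = 160 − 51.36842 = 108.6316 mL
Drug remaining = 108.6316 mL × 0.2375 mg/mL = 25.8 mg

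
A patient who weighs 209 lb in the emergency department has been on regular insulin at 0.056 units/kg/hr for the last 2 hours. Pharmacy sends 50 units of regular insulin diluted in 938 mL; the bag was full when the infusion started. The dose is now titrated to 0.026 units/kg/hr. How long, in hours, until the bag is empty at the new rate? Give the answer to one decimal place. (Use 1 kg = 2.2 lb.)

15.9 hours

Initial rate:
Weight = 209 lb ÷ 2.2 lb/kg = 95 kg
Dose = 0.056 units/kg/hr × 95 kg = 5.32 units/hr
Concentration = 50 units ÷ 938 mL = 0.0533049 units/mL
Rate = 5.32 units/hr ÷ 0.0533049 units/mL = 99.8032 mL/hr
Volume infused so far = 99.8032 mL/hr × 2 hr = 199.6064 mL
Volume remaining = 938 − 199.6064 = 738.3936 mL
New rate:
Dose = 0.026 units/kg/hr × 95 kg = 2.47 units/hr
Rate = 2.47 units/hr ÷ 0.0533049 units/mL = 46.3372 mL/hr
Time remaining = 738.3936 mL ÷ 46.3372 mL/hr = 15.93522 hr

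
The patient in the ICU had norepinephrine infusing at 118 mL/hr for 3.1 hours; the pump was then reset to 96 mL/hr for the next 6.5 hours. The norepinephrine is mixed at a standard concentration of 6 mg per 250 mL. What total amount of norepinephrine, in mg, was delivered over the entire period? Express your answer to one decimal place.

23.8 mg

Concentration = 6 mg ÷ 250 mL = 0.024 mg/mL
Stage 1: 118 mL/hr × 3.1 hr = 365.8 mL → 365.8 mL × 0.024 mg/mL = 8.7792 mg
Stage 2: 96 mL/hr × 6.5 hr = 624 mL → 624 mL × 0.024 mg/mL = 14.976 mg
Total = 8.7792 + 14.976 = 23.7552 mg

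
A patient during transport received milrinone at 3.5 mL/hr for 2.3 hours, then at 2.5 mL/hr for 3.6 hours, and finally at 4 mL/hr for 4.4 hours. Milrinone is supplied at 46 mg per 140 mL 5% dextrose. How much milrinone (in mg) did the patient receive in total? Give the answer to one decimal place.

Concentration = 46 mg ÷ 140 mL = 0.3285714 mg/mL
Stage 1: 3.5 mL/hr × 2.3 hr = 8.05 mL → 8.05 mL × 0.3285714 mg/mL = 2.645 mg
Stage 2: 2.5 mL/hr × 3.6 hr = 9 mL → 9 mL × 0.3285714 mg/mL = 2.957143 mg
Stage 3: 4 mL/hr × 4.4 hr = 17.6 mL → 17.6 mL × 0.3285714 mg/mL = 5.782857 mg
Total = 2.645 + 2.957143 + 5.782857 = 11.385 mg

11.4 mg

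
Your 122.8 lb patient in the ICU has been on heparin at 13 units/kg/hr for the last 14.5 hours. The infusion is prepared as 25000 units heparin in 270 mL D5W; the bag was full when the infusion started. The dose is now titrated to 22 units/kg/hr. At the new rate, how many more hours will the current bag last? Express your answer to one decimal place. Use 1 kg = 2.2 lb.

Initial rate:
Weight = 122.8 lb ÷ 2.2 lb/kg = 55.81818 kg
Dose = 13 units/kg/hr × 55.81818 kg = 725.6364 units/hr
Concentration = 25000 units ÷ 270 mL = 92.59259 units/mL
Rate = 725.6364 units/hr ÷ 92.59259 units/mL = 7.836873 mL/hr
Volume infused so far = 7.836873 mL/hr × 14.5 hr = 113.6347 mL
Volume remaining = 270 − 113.6347 = 156.3653 mL
New rate:
Dose = 22 units/kg/hr × 55.81818 kg = 1228 units/hr
Rate = 1228 units/hr ÷ 92.59259 units/mL = 13.2624 mL/hr
Time remaining = 156.3653 mL ÷ 13.2624 mL/hr = 11.79012 hr

11.8 hours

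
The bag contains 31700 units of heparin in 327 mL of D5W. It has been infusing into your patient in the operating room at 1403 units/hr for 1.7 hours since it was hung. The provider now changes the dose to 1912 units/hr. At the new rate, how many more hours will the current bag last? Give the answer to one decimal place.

15.3 hours

Initial rate:
Concentration = 31700 units ÷ 327 mL = 96.9419 units/mL
Rate = 1403 units/hr ÷ 96.9419 units/mL = 14.47259 mL/hr
Volume infused so far = 14.47259 mL/hr × 1.7 hr = 24.6034 mL
Volume remaining = 327 − 24.6034 = 302.3966 mL
New rate:
Rate = 1912 units/hr ÷ 96.9419 units/mL = 19.72315 mL/hr
Time remaining = 302.3966 mL ÷ 19.72315 mL/hr = 15.33206 hr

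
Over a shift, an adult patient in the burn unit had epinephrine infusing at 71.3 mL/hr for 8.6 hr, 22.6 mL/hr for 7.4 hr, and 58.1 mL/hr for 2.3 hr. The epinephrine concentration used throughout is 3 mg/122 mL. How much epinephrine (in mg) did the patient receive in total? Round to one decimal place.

22.5 mg

Concentration = 3 mg ÷ 122 mL = 0.02459016 mg/mL
Stage 1: 71.3 mL/hr × 8.6 hr = 613.18 mL → 613.18 mL × 0.02459016 mg/mL = 15.0782 mg
Stage 2: 22.6 mL/hr × 7.4 hr = 167.24 mL → 167.24 mL × 0.02459016 mg/mL = 4.112459 mg
Stage 3: 58.1 mL/hr × 2.3 hr = 133.63 mL → 133.63 mL × 0.02459016 mg/mL = 3.285984 mg
Total = 15.0782 + 4.112459 + 3.285984 = 22.47664 mg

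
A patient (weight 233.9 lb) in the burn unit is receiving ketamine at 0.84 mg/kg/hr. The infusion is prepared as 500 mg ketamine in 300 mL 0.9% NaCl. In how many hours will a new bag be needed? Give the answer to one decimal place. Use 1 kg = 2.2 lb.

5.6 hours

Weight = 233.9 lb ÷ 2.2 lb/kg = 106.3182 kg
Dose = 0.84 mg/kg/hr × 106.3182 kg = 89.30727 mg/hr
Concentration = 500 mg ÷ 300 mL = 1.666667 mg/mL
Rate = 89.30727 mg/hr ÷ 1.666667 mg/mL = 53.58436 mL/hr
Duration = 300 mL ÷ 53.58436 mL/hr = 5.598648 hr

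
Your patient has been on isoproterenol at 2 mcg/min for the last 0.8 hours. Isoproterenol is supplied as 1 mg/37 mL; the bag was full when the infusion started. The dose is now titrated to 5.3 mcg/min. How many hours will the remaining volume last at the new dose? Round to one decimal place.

2.8 hours

Initial rate:
2 mcg/min × 60 min/hr = 120 mcg/hr
Concentration = 1 mg ÷ 37 mL = 0.02702703 mg/mL = 27.02703 mcg/mL
Rate = 120 mcg/hr ÷ 27.02703 mcg/mL = 4.44 mL/hr
Volume infused so far = 4.44 mL/hr × 0.8 hr = 3.552 mL
Volume remaining = 37 − 3.552 = 33.448 mL
New rate:
5.3 mcg/min × 60 min/hr = 318 mcg/hr
Rate = 318 mcg/hr ÷ 27.02703 mcg/mL = 11.766 mL/hr
Time remaining = 33.448 mL ÷ 11.766 mL/hr = 2.842767 hr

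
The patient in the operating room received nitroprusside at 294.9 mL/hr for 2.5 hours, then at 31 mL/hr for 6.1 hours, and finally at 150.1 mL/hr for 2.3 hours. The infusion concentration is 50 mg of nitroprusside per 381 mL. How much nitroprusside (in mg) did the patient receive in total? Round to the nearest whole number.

Concentration = 50 mg ÷ 381 mL = 0.1312336 mg/mL
Stage 1: 294.9 mL/hr × 2.5 hr = 737.25 mL → 737.25 mL × 0.1312336 mg/mL = 96.75197 mg
Stage 2: 31 mL/hr × 6.1 hr = 189.1 mL → 189.1 mL × 0.1312336 mg/mL = 24.81627 mg
Stage 3: 150.1 mL/hr × 2.3 hr = 345.23 mL → 345.23 mL × 0.1312336 mg/mL = 45.30577 mg
Total = 96.75197 + 24.81627 + 45.30577 = 166.874 mg

167 mg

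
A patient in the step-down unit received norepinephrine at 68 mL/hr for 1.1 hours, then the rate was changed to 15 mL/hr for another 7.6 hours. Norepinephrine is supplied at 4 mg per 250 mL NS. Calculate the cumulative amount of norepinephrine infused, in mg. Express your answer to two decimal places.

Concentration = 4 mg ÷ 250 mL = 0.016 mg/mL
Stage 1: 68 mL/hr × 1.1 hr = 74.8 mL → 74.8 mL × 0.016 mg/mL = 1.1968 mg
Stage 2: 15 mL/hr × 7.6 hr = 114 mL → 114 mL × 0.016 mg/mL = 1.824 mg
Total = 1.1968 + 1.824 = 3.0208 mg

3.02 mg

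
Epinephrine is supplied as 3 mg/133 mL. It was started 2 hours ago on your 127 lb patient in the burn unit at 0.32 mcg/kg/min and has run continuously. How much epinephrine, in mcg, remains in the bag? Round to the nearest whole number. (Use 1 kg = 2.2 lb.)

783 mcg

Weight = 127 lb ÷ 2.2 lb/kg = 57.72727 kg
Dose = 0.32 mcg/kg/min × 57.72727 kg = 18.47273 mcg/min
18.47273 mcg/min × 60 min/hr = 1108.364 mcg/hr
Concentration = 3 mg ÷ 133 mL = 0.02255639 mg/mL = 22.55639 mcg/mL
Rate = 1108.364 mcg/hr ÷ 22.55639 mcg/mL = 49.13745 mL/hr
Volume infused = 49.13745 mL/hr × 2 hr = 98.27491 mL
Volume remaining = 133 − 98.27491 = 34.72509 mL
Drug remaining = 34.72509 mL × 22.55639 mcg/mL = 783.2727 mcg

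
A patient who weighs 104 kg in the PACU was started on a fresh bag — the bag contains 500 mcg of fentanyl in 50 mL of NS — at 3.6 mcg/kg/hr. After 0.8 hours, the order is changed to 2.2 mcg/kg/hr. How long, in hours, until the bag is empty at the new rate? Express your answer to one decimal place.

0.9 hours

Initial rate:
Dose = 3.6 mcg/kg/hr × 104 kg = 374.4 mcg/hr
Concentration = 500 mcg ÷ 50 mL = 10 mcg/mL
Rate = 374.4 mcg/hr ÷ 10 mcg/mL = 37.44 mL/hr
Volume infused so far = 37.44 mL/hr × 0.8 hr = 29.952 mL
Volume remaining = 50 − 29.952 = 20.048 mL
New rate:
Dose = 2.2 mcg/kg/hr × 104 kg = 228.8 mcg/hr
Rate = 228.8 mcg/hr ÷ 10 mcg/mL = 22.88 mL/hr
Time remaining = 20.048 mL ÷ 22.88 mL/hr = 0.8762238 hr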